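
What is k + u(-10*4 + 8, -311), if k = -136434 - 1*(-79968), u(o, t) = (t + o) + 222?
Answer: -56587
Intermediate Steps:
u(o, t) = 222 + o + t (u(o, t) = (o + t) + 222 = 222 + o + t)
k = -56466 (k = -136434 + 79968 = -56466)
k + u(-10*4 + 8, -311) = -56466 + (222 + (-10*4 + 8) - 311) = -56466 + (222 + (-40 + 8) - 311) = -56466 + (222 - 32 - 311) = -56466 - 121 = -56587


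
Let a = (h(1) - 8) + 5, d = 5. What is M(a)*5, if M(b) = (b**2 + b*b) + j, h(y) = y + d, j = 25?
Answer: 215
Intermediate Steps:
h(y) = 5 + y (h(y) = y + 5 = 5 + y)
a = 3 (a = ((5 + 1) - 8) + 5 = (6 - 8) + 5 = -2 + 5 = 3)
M(b) = 25 + 2*b**2 (M(b) = (b**2 + b*b) + 25 = (b**2 + b**2) + 25 = 2*b**2 + 25 = 25 + 2*b**2)
M(a)*5 = (25 + 2*3**2)*5 = (25 + 2*9)*5 = (25 + 18)*5 = 43*5 = 215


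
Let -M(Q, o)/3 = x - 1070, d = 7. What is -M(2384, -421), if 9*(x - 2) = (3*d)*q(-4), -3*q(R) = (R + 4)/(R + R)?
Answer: -3204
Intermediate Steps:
q(R) = -(4 + R)/(6*R) (q(R) = -(R + 4)/(3*(R + R)) = -(4 + R)/(3*(2*R)) = -(4 + R)*1/(2*R)/3 = -(4 + R)/(6*R))
x = 2 (x = 2 + ((3*7)*((1/6)*(-4 - 1*(-4))/(-4)))/9 = 2 + (21*((1/6)*(-1/4)*(-4 + 4)))/9 = 2 + (21*((1/6)*(-1/4)*0))/9 = 2 + (21*0)/9 = 2 + (1/9)*0 = 2 + 0 = 2)
M(Q, o) = 3204 (M(Q, o) = -3*(2 - 1070) = -3*(-1068) = 3204)
-M(2384, -421) = -1*3204 = -3204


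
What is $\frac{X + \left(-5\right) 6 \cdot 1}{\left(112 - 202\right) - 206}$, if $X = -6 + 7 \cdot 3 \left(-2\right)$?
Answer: $\frac{39}{148} \approx 0.26351$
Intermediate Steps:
$X = -48$ ($X = -6 + 7 \left(-6\right) = -6 - 42 = -48$)
$\frac{X + \left(-5\right) 6 \cdot 1}{\left(112 - 202\right) - 206} = \frac{-48 + \left(-5\right) 6 \cdot 1}{\left(112 - 202\right) - 206} = \frac{-48 - 30}{\left(112 - 202\right) - 206} = \frac{-48 - 30}{-90 - 206} = - \frac{78}{-296} = \left(-78\right) \left(- \frac{1}{296}\right) = \frac{39}{148}$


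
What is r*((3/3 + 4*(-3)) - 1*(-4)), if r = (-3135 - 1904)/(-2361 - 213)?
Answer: -35273/2574 ≈ -13.704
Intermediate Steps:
r = 5039/2574 (r = -5039/(-2574) = -5039*(-1/2574) = 5039/2574 ≈ 1.9577)
r*((3/3 + 4*(-3)) - 1*(-4)) = 5039*((3/3 + 4*(-3)) - 1*(-4))/2574 = 5039*((3*(1/3) - 12) + 4)/2574 = 5039*((1 - 12) + 4)/2574 = 5039*(-11 + 4)/2574 = (5039/2574)*(-7) = -35273/2574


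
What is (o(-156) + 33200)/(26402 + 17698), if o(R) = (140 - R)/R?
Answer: 647363/859950 ≈ 0.75279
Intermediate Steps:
o(R) = (140 - R)/R
(o(-156) + 33200)/(26402 + 17698) = ((140 - 1*(-156))/(-156) + 33200)/(26402 + 17698) = (-(140 + 156)/156 + 33200)/44100 = (-1/156*296 + 33200)*(1/44100) = (-74/39 + 33200)*(1/44100) = (1294726/39)*(1/44100) = 647363/859950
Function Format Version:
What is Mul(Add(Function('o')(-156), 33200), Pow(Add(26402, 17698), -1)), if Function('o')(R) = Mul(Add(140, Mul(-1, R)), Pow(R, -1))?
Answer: Rational(647363, 859950) ≈ 0.75279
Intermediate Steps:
Function('o')(R) = Mul(Pow(R, -1), Add(140, Mul(-1, R)))
Mul(Add(Function('o')(-156), 33200), Pow(Add(26402, 17698), -1)) = Mul(Add(Mul(Pow(-156, -1), Add(140, Mul(-1, -156))), 33200), Pow(Add(26402, 17698), -1)) = Mul(Add(Mul(Rational(-1, 156), Add(140, 156)), 33200), Pow(44100, -1)) = Mul(Add(Mul(Rational(-1, 156), 296), 33200), Rational(1, 44100)) = Mul(Add(Rational(-74, 39), 33200), Rational(1, 44100)) = Mul(Rational(1294726, 39), Rational(1, 44100)) = Rational(647363, 859950)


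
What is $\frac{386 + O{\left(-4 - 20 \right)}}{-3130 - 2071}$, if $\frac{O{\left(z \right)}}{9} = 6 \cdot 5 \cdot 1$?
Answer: $- \frac{656}{5201} \approx -0.12613$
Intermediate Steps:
$O{\left(z \right)} = 270$ ($O{\left(z \right)} = 9 \cdot 6 \cdot 5 \cdot 1 = 9 \cdot 6 \cdot 5 = 9 \cdot 30 = 270$)
$\frac{386 + O{\left(-4 - 20 \right)}}{-3130 - 2071} = \frac{386 + 270}{-3130 - 2071} = \frac{656}{-5201} = 656 \left(- \frac{1}{5201}\right) = - \frac{656}{5201}$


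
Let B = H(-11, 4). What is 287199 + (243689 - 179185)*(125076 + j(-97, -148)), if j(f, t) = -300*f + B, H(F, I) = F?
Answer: 9944546359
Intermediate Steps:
B = -11
j(f, t) = -11 - 300*f (j(f, t) = -300*f - 11 = -11 - 300*f)
287199 + (243689 - 179185)*(125076 + j(-97, -148)) = 287199 + (243689 - 179185)*(125076 + (-11 - 300*(-97))) = 287199 + 64504*(125076 + (-11 + 29100)) = 287199 + 64504*(125076 + 29089) = 287199 + 64504*154165 = 287199 + 9944259160 = 9944546359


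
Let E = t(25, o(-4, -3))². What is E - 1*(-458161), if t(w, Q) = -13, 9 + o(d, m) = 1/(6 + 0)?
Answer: 458330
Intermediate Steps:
o(d, m) = -53/6 (o(d, m) = -9 + 1/(6 + 0) = -9 + 1/6 = -9 + ⅙ = -53/6)
E = 169 (E = (-13)² = 169)
E - 1*(-458161) = 169 - 1*(-458161) = 169 + 458161 = 458330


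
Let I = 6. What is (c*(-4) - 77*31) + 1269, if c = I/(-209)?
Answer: -233638/209 ≈ -1117.9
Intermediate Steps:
c = -6/209 (c = 6/(-209) = 6*(-1/209) = -6/209 ≈ -0.028708)
(c*(-4) - 77*31) + 1269 = (-6/209*(-4) - 77*31) + 1269 = (24/209 - 2387) + 1269 = -498859/209 + 1269 = -233638/209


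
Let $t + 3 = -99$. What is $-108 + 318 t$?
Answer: $-32544$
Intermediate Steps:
$t = -102$ ($t = -3 - 99 = -102$)
$-108 + 318 t = -108 + 318 \left(-102\right) = -108 - 32436 = -32544$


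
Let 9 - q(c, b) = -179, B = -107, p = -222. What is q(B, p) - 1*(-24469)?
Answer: 24657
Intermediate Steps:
q(c, b) = 188 (q(c, b) = 9 - 1*(-179) = 9 + 179 = 188)
q(B, p) - 1*(-24469) = 188 - 1*(-24469) = 188 + 24469 = 24657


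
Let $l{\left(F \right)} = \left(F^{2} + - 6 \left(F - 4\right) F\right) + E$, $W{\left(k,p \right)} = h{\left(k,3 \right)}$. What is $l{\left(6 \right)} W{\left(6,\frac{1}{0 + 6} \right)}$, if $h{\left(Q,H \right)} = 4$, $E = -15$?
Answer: $-204$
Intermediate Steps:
$W{\left(k,p \right)} = 4$
$l{\left(F \right)} = -15 + F^{2} + F \left(24 - 6 F\right)$ ($l{\left(F \right)} = \left(F^{2} + - 6 \left(F - 4\right) F\right) - 15 = \left(F^{2} + - 6 \left(-4 + F\right) F\right) - 15 = \left(F^{2} + \left(24 - 6 F\right) F\right) - 15 = \left(F^{2} + F \left(24 - 6 F\right)\right) - 15 = -15 + F^{2} + F \left(24 - 6 F\right)$)
$l{\left(6 \right)} W{\left(6,\frac{1}{0 + 6} \right)} = \left(-15 - 5 \cdot 6^{2} + 24 \cdot 6\right) 4 = \left(-15 - 180 + 144\right) 4 = \left(-51\right) 4 = -204$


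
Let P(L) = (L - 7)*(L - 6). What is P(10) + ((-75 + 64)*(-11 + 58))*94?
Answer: -48586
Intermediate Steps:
P(L) = (-7 + L)*(-6 + L)
P(10) + ((-75 + 64)*(-11 + 58))*94 = (42 + 10² - 13*10) + ((-75 + 64)*(-11 + 58))*94 = (42 + 100 - 130) - 11*47*94 = 12 - 517*94 = 12 - 48598 = -48586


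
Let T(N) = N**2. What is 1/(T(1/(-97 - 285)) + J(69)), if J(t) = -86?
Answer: -145924/12549463 ≈ -0.011628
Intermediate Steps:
1/(T(1/(-97 - 285)) + J(69)) = 1/((1/(-97 - 285))**2 - 86) = 1/((1/(-382))**2 - 86) = 1/((-1/382)**2 - 86) = 1/(1/145924 - 86) = 1/(-12549463/145924) = -145924/12549463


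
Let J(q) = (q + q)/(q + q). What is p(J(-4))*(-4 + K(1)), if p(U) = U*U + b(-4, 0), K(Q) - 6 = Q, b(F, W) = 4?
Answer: 15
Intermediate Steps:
J(q) = 1 (J(q) = (2*q)/((2*q)) = (2*q)*(1/(2*q)) = 1)
K(Q) = 6 + Q
p(U) = 4 + U**2 (p(U) = U*U + 4 = U**2 + 4 = 4 + U**2)
p(J(-4))*(-4 + K(1)) = (4 + 1**2)*(-4 + (6 + 1)) = (4 + 1)*(-4 + 7) = 5*3 = 15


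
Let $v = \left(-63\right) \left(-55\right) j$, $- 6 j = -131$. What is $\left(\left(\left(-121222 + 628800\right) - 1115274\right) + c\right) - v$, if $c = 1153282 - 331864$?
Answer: $\frac{276139}{2} \approx 1.3807 \cdot 10^{5}$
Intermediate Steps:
$j = \frac{131}{6}$ ($j = \left(- \frac{1}{6}\right) \left(-131\right) = \frac{131}{6} \approx 21.833$)
$v = \frac{151305}{2}$ ($v = \left(-63\right) \left(-55\right) \frac{131}{6} = 3465 \cdot \frac{131}{6} = \frac{151305}{2} \approx 75653.0$)
$c = 821418$
$\left(\left(\left(-121222 + 628800\right) - 1115274\right) + c\right) - v = \left(\left(\left(-121222 + 628800\right) - 1115274\right) + 821418\right) - \frac{151305}{2} = \left(\left(507578 - 1115274\right) + 821418\right) - \frac{151305}{2} = \left(-607696 + 821418\right) - \frac{151305}{2} = 213722 - \frac{151305}{2} = \frac{276139}{2}$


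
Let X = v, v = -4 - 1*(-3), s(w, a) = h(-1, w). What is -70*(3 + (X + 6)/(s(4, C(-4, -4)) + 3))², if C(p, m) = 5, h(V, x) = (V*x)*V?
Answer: -6760/7 ≈ -965.71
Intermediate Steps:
h(V, x) = x*V²
s(w, a) = w (s(w, a) = w*(-1)² = w*1 = w)
v = -1 (v = -4 + 3 = -1)
X = -1
-70*(3 + (X + 6)/(s(4, C(-4, -4)) + 3))² = -70*(3 + (-1 + 6)/(4 + 3))² = -70*(3 + 5/7)² = -70*(26/7)² = -70*676/49 = -6760/7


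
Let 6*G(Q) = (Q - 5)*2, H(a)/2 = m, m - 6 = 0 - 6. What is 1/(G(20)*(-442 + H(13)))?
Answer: -1/2210 ≈ -0.00045249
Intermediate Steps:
m = 0 (m = 6 + (0 - 6) = 6 - 6 = 0)
H(a) = 0 (H(a) = 2*0 = 0)
G(Q) = -5/3 + Q/3 (G(Q) = ((Q - 5)*2)/6 = ((-5 + Q)*2)/6 = (-10 + 2*Q)/6 = -5/3 + Q/3)
1/(G(20)*(-442 + H(13))) = 1/((-5/3 + (⅓)*20)*(-442 + 0)) = 1/((-5/3 + 20/3)*(-442)) = 1/(5*(-442)) = 1/(-2210) = -1/2210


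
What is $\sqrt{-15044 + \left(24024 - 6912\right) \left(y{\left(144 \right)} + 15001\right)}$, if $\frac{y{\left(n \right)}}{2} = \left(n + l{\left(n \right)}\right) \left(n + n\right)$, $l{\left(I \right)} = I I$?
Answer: $2 \sqrt{51515163157} \approx 4.5394 \cdot 10^{5}$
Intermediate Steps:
$l{\left(I \right)} = I^{2}$
$y{\left(n \right)} = 4 n \left(n + n^{2}\right)$ ($y{\left(n \right)} = 2 \left(n + n^{2}\right) \left(n + n\right) = 2 \left(n + n^{2}\right) 2 n = 2 \cdot 2 n \left(n + n^{2}\right) = 4 n \left(n + n^{2}\right)$)
$\sqrt{-15044 + \left(24024 - 6912\right) \left(y{\left(144 \right)} + 15001\right)} = \sqrt{-15044 + \left(24024 - 6912\right) \left(4 \cdot 144^{2} \left(1 + 144\right) + 15001\right)} = \sqrt{-15044 + 17112 \left(4 \cdot 20736 \cdot 145 + 15001\right)} = \sqrt{-15044 + 17112 \left(12026880 + 15001\right)} = \sqrt{-15044 + 17112 \cdot 12041881} = \sqrt{-15044 + 206060667672} = \sqrt{206060652628} = 2 \sqrt{51515163157}$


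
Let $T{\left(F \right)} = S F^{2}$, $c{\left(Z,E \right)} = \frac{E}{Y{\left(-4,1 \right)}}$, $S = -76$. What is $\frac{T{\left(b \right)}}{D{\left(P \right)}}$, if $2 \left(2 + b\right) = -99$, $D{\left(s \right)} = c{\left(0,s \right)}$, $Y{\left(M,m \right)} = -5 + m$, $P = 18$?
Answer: $\frac{403142}{9} \approx 44794.0$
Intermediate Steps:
$c{\left(Z,E \right)} = - \frac{E}{4}$ ($c{\left(Z,E \right)} = \frac{E}{-5 + 1} = \frac{E}{-4} = E \left(- \frac{1}{4}\right) = - \frac{E}{4}$)
$D{\left(s \right)} = - \frac{s}{4}$
$b = - \frac{103}{2}$ ($b = -2 + \frac{1}{2} \left(-99\right) = -2 - \frac{99}{2} = - \frac{103}{2} \approx -51.5$)
$T{\left(F \right)} = - 76 F^{2}$
$\frac{T{\left(b \right)}}{D{\left(P \right)}} = \frac{\left(-76\right) \left(- \frac{103}{2}\right)^{2}}{\left(- \frac{1}{4}\right) 18} = \frac{\left(-76\right) \frac{10609}{4}}{- \frac{9}{2}} = \left(-201571\right) \left(- \frac{2}{9}\right) = \frac{403142}{9}$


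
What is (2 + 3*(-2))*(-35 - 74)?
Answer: 436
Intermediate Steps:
(2 + 3*(-2))*(-35 - 74) = (2 - 6)*(-109) = -4*(-109) = 436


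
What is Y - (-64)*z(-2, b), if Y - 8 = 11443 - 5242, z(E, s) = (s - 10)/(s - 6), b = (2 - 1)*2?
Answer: 6337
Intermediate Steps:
b = 2 (b = 1*2 = 2)
z(E, s) = (-10 + s)/(-6 + s)
Y = 6209 (Y = 8 + (11443 - 5242) = 8 + 6201 = 6209)
Y - (-64)*z(-2, b) = 6209 - (-64)*(-10 + 2)/(-6 + 2) = 6209 - (-64)*-8/(-4) = 6209 - (-64)*(-¼*(-8)) = 6209 - (-64)*2 = 6209 - 1*(-128) = 6209 + 128 = 6337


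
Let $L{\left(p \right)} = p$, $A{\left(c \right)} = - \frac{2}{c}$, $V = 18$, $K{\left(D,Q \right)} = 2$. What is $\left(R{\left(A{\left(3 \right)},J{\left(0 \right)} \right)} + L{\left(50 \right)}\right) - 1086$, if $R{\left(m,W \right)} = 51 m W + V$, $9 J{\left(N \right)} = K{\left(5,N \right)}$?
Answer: $- \frac{9230}{9} \approx -1025.6$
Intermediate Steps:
$J{\left(N \right)} = \frac{2}{9}$ ($J{\left(N \right)} = \frac{1}{9} \cdot 2 = \frac{2}{9}$)
$R{\left(m,W \right)} = 18 + 51 W m$ ($R{\left(m,W \right)} = 51 m W + 18 = 51 W m + 18 = 18 + 51 W m$)
$\left(R{\left(A{\left(3 \right)},J{\left(0 \right)} \right)} + L{\left(50 \right)}\right) - 1086 = \left(\left(18 + 51 \cdot \frac{2}{9} \left(- \frac{2}{3}\right)\right) + 50\right) - 1086 = \left(\left(18 - \frac{68}{9}\right) + 50\right) - 1086 = \left(\frac{94}{9} + 50\right) - 1086 = \frac{544}{9} - 1086 = - \frac{9230}{9}$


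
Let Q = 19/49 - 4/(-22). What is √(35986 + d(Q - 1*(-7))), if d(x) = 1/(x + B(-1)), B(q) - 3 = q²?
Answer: √349853997365/3118 ≈ 189.70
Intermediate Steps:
B(q) = 3 + q²
Q = 307/539 (Q = 19*(1/49) - 4*(-1/22) = 19/49 + 2/11 = 307/539 ≈ 0.56957)
d(x) = 1/(4 + x) (d(x) = 1/(x + (3 + (-1)²)) = 1/(x + (3 + 1)) = 1/(x + 4) = 1/(4 + x))
√(35986 + d(Q - 1*(-7))) = √(35986 + 1/(4 + (307/539 - 1*(-7)))) = √(35986 + 1/(4 + (307/539 + 7))) = √(35986 + 1/(4 + 4080/539)) = √(35986 + 1/(6236/539)) = √(35986 + 539/6236) = √(224409235/6236) = √349853997365/3118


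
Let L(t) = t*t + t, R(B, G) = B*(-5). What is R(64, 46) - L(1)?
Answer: -322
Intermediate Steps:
R(B, G) = -5*B
L(t) = t + t² (L(t) = t² + t = t + t²)
R(64, 46) - L(1) = -5*64 - (1 + 1) = -320 - 2 = -322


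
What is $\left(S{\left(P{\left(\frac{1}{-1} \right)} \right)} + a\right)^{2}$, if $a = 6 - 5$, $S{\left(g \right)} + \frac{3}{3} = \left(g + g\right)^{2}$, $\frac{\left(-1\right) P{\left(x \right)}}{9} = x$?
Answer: $104976$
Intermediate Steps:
$P{\left(x \right)} = - 9 x$
$S{\left(g \right)} = -1 + 4 g^{2}$ ($S{\left(g \right)} = -1 + \left(g + g\right)^{2} = -1 + \left(2 g\right)^{2} = -1 + 4 g^{2}$)
$a = 1$
$\left(S{\left(P{\left(\frac{1}{-1} \right)} \right)} + a\right)^{2} = \left(\left(-1 + 4 \left(- \frac{9}{-1}\right)^{2}\right) + 1\right)^{2} = \left(\left(-1 + 4 \left(\left(-9\right) \left(-1\right)\right)^{2}\right) + 1\right)^{2} = \left(\left(-1 + 4 \cdot 9^{2}\right) + 1\right)^{2} = \left(\left(-1 + 4 \cdot 81\right) + 1\right)^{2} = \left(\left(-1 + 324\right) + 1\right)^{2} = \left(323 + 1\right)^{2} = 324^{2} = 104976$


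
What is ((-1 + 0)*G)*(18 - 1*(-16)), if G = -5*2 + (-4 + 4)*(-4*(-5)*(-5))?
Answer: 340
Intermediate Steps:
G = -10 (G = -10 + 0*(20*(-5)) = -10 + 0*(-100) = -10 + 0 = -10)
((-1 + 0)*G)*(18 - 1*(-16)) = ((-1 + 0)*(-10))*(18 - 1*(-16)) = (-1*(-10))*(18 + 16) = 10*34 = 340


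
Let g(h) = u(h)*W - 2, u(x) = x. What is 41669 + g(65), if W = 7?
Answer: 42122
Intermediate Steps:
g(h) = -2 + 7*h (g(h) = h*7 - 2 = 7*h - 2 = -2 + 7*h)
41669 + g(65) = 41669 + (-2 + 7*65) = 41669 + (-2 + 455) = 41669 + 453 = 42122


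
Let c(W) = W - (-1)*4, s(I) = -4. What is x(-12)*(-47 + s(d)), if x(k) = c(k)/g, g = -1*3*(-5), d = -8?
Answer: 136/5 ≈ 27.200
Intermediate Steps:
c(W) = 4 + W (c(W) = W - 1*(-4) = W + 4 = 4 + W)
g = 15 (g = -3*(-5) = 15)
x(k) = 4/15 + k/15 (x(k) = (4 + k)/15 = (4 + k)*(1/15) = 4/15 + k/15)
x(-12)*(-47 + s(d)) = (4/15 + (1/15)*(-12))*(-47 - 4) = (4/15 - 4/5)*(-51) = -8/15*(-51) = 136/5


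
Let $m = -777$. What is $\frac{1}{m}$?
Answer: $- \frac{1}{777} \approx -0.001287$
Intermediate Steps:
$\frac{1}{m} = \frac{1}{-777} = - \frac{1}{777}$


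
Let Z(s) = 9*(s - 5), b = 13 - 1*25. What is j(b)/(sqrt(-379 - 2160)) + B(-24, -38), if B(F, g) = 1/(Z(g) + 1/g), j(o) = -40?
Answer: -38/14707 + 40*I*sqrt(2539)/2539 ≈ -0.0025838 + 0.79383*I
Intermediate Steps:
b = -12 (b = 13 - 25 = -12)
Z(s) = -45 + 9*s (Z(s) = 9*(-5 + s) = -45 + 9*s)
B(F, g) = 1/(-45 + 1/g + 9*g) (B(F, g) = 1/((-45 + 9*g) + 1/g) = 1/(-45 + 1/g + 9*g))
j(b)/(sqrt(-379 - 2160)) + B(-24, -38) = -40/sqrt(-379 - 2160) - 38/(1 + 9*(-38)*(-5 - 38)) = -40*(-I*sqrt(2539)/2539) - 38/(1 + 9*(-38)*(-43)) = -40*(-I*sqrt(2539)/2539) - 38/(1 + 14706) = -(-40)*I*sqrt(2539)/2539 - 38/14707 = 40*I*sqrt(2539)/2539 - 38*1/14707 = 40*I*sqrt(2539)/2539 - 38/14707 = -38/14707 + 40*I*sqrt(2539)/2539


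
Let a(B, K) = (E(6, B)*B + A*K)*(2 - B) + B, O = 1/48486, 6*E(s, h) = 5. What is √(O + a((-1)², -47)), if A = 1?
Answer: 5*I*√1061819157/24243 ≈ 6.7206*I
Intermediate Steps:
E(s, h) = ⅚ (E(s, h) = (⅙)*5 = ⅚)
O = 1/48486 ≈ 2.0625e-5
a(B, K) = B + (2 - B)*(K + 5*B/6) (a(B, K) = (5*B/6 + 1*K)*(2 - B) + B = (5*B/6 + K)*(2 - B) + B = (K + 5*B/6)*(2 - B) + B = (2 - B)*(K + 5*B/6) + B = B + (2 - B)*(K + 5*B/6))
√(O + a((-1)², -47)) = √(1/48486 + (2*(-47) - 5*((-1)²)²/6 + (8/3)*(-1)² - 1*(-1)²*(-47))) = √(1/48486 + (-94 - ⅚*1² + (8/3)*1 - 1*1*(-47))) = √(1/48486 + (-94 - ⅚*1 + 8/3 + 47)) = √(1/48486 + (-94 - ⅚ + 8/3 + 47)) = √(1/48486 - 271/6) = √(-1094975/24243) = 5*I*√1061819157/24243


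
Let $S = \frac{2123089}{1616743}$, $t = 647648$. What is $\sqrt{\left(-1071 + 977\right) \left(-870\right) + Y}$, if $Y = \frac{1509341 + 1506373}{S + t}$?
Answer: $\frac{\sqrt{9963022729769561562498334514}}{349027497851} \approx 285.98$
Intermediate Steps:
$S = \frac{2123089}{1616743}$ ($S = 2123089 \cdot \frac{1}{1616743} = \frac{2123089}{1616743} \approx 1.3132$)
$Y = \frac{1625211499834}{349027497851}$ ($Y = \frac{1509341 + 1506373}{\frac{2123089}{1616743} + 647648} = \frac{3015714}{\frac{1047082493553}{1616743}} = 3015714 \cdot \frac{1616743}{1047082493553} = \frac{1625211499834}{349027497851} \approx 4.6564$)
$\sqrt{\left(-1071 + 977\right) \left(-870\right) + Y} = \sqrt{\left(-1071 + 977\right) \left(-870\right) + \frac{1625211499834}{349027497851}} = \sqrt{\left(-94\right) \left(-870\right) + \frac{1625211499834}{349027497851}} = \sqrt{81780 + \frac{1625211499834}{349027497851}} = \sqrt{\frac{28545093985754614}{349027497851}} = \frac{\sqrt{9963022729769561562498334514}}{349027497851}$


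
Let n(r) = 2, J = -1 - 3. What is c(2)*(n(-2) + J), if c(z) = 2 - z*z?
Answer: 4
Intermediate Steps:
J = -4
c(z) = 2 - z**2
c(2)*(n(-2) + J) = (2 - 1*2**2)*(2 - 4) = (2 - 1*4)*(-2) = (2 - 4)*(-2) = -2*(-2) = 4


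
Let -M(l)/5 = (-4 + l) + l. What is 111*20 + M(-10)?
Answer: 2340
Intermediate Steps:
M(l) = 20 - 10*l (M(l) = -5*((-4 + l) + l) = -5*(-4 + 2*l) = 20 - 10*l)
111*20 + M(-10) = 111*20 + (20 - 10*(-10)) = 2220 + (20 + 100) = 2220 + 120 = 2340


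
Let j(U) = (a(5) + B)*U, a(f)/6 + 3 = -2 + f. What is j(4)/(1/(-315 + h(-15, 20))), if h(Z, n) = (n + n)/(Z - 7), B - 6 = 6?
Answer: -167280/11 ≈ -15207.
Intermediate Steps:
B = 12 (B = 6 + 6 = 12)
a(f) = -30 + 6*f (a(f) = -18 + 6*(-2 + f) = -18 + (-12 + 6*f) = -30 + 6*f)
h(Z, n) = 2*n/(-7 + Z) (h(Z, n) = (2*n)/(-7 + Z) = 2*n/(-7 + Z))
j(U) = 12*U (j(U) = ((-30 + 6*5) + 12)*U = ((-30 + 30) + 12)*U = (0 + 12)*U = 12*U)
j(4)/(1/(-315 + h(-15, 20))) = (12*4)/(1/(-315 + 2*20/(-7 - 15))) = 48/(1/(-315 + 2*20/(-22))) = 48/(1/(-315 + 2*20*(-1/22))) = 48/(1/(-315 - 20/11)) = 48/(1/(-3485/11)) = 48/(-11/3485) = 48*(-3485/11) = -167280/11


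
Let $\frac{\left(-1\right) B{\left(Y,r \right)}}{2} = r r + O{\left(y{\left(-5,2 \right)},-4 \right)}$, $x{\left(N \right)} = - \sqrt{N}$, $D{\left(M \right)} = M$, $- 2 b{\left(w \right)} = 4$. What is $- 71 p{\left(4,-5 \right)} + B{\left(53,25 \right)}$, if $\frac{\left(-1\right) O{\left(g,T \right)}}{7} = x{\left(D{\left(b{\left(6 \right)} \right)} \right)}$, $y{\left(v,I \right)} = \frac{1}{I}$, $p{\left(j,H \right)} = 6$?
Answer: $-1676 - 14 i \sqrt{2} \approx -1676.0 - 19.799 i$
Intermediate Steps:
$b{\left(w \right)} = -2$ ($b{\left(w \right)} = \left(- \frac{1}{2}\right) 4 = -2$)
$O{\left(g,T \right)} = 7 i \sqrt{2}$ ($O{\left(g,T \right)} = - 7 \left(- \sqrt{-2}\right) = - 7 \left(- i \sqrt{2}\right) = 7 i \sqrt{2}$)
$B{\left(Y,r \right)} = - 2 r^{2} - 14 i \sqrt{2}$ ($B{\left(Y,r \right)} = - 2 \left(r r + 7 i \sqrt{2}\right) = - 2 \left(r^{2} + 7 i \sqrt{2}\right) = - 2 r^{2} - 14 i \sqrt{2}$)
$- 71 p{\left(4,-5 \right)} + B{\left(53,25 \right)} = \left(-71\right) 6 - \left(1250 + 14 i \sqrt{2}\right) = -426 - \left(1250 + 14 i \sqrt{2}\right) = -1676 - 14 i \sqrt{2}$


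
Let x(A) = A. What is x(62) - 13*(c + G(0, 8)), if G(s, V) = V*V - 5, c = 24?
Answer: -1017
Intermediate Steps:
G(s, V) = -5 + V² (G(s, V) = V² - 5 = -5 + V²)
x(62) - 13*(c + G(0, 8)) = 62 - 13*(24 + (-5 + 8²)) = 62 - 13*(24 + (-5 + 64)) = 62 - 13*(24 + 59) = 62 - 13*83 = 62 - 1079 = -1017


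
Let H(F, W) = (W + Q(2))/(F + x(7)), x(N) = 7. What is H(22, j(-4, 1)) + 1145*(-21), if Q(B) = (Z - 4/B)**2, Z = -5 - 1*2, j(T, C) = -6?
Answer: -697230/29 ≈ -24042.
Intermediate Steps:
Z = -7 (Z = -5 - 2 = -7)
Q(B) = (-7 - 4/B)**2
H(F, W) = (81 + W)/(7 + F) (H(F, W) = (W + (4 + 7*2)**2/2**2)/(F + 7) = (W + (4 + 14)**2/4)/(7 + F) = (W + (1/4)*18**2)/(7 + F) = (W + (1/4)*324)/(7 + F) = (W + 81)/(7 + F) = (81 + W)/(7 + F))
H(22, j(-4, 1)) + 1145*(-21) = (81 - 6)/(7 + 22) + 1145*(-21) = 75/29 - 24045 = -697230/29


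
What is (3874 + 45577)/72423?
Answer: 49451/72423 ≈ 0.68281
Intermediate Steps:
(3874 + 45577)/72423 = 49451*(1/72423) = 49451/72423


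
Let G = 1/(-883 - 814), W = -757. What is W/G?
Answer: 1284629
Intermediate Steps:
G = -1/1697 (G = 1/(-1697) = -1/1697 ≈ -0.00058927)
W/G = -757/(-1/1697) = -757*(-1697) = 1284629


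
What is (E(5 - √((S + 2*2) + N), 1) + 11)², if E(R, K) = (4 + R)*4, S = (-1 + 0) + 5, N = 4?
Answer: 2401 - 752*√3 ≈ 1098.5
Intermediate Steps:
S = 4 (S = -1 + 5 = 4)
E(R, K) = 16 + 4*R
(E(5 - √((S + 2*2) + N), 1) + 11)² = ((16 + 4*(5 - √((4 + 2*2) + 4))) + 11)² = ((16 + 4*(5 - √((4 + 4) + 4))) + 11)² = ((16 + 4*(5 - √(8 + 4))) + 11)² = ((16 + 4*(5 - √12)) + 11)² = ((16 + 4*(5 - 2*√3)) + 11)² = ((16 + (20 - 8*√3)) + 11)² = ((36 - 8*√3) + 11)² = (47 - 8*√3)²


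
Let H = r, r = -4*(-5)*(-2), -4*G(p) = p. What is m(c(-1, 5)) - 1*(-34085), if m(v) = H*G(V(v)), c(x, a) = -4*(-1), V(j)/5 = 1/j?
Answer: 68195/2 ≈ 34098.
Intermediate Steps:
V(j) = 5/j
G(p) = -p/4
c(x, a) = 4
r = -40 (r = 20*(-2) = -40)
H = -40
m(v) = 50/v (m(v) = -(-10)*5/v = -(-50)/v = 50/v)
m(c(-1, 5)) - 1*(-34085) = 50/4 - 1*(-34085) = 50*(¼) + 34085 = 25/2 + 34085 = 68195/2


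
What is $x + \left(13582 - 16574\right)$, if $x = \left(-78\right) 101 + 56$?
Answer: $-10814$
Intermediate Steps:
$x = -7822$ ($x = -7878 + 56 = -7822$)
$x + \left(13582 - 16574\right) = -7822 + \left(13582 - 16574\right) = -7822 - 2992 = -10814$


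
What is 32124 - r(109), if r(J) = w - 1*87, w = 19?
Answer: 32192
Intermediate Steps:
r(J) = -68 (r(J) = 19 - 1*87 = 19 - 87 = -68)
32124 - r(109) = 32124 - 1*(-68) = 32124 + 68 = 32192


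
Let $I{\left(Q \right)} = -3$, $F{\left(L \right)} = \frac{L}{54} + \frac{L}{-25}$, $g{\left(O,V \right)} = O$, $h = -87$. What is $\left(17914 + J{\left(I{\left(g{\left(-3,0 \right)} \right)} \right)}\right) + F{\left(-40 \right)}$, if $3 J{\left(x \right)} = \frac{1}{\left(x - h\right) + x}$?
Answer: $\frac{21766559}{1215} \approx 17915.0$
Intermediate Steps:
$F{\left(L \right)} = - \frac{29 L}{1350}$ ($F{\left(L \right)} = L \frac{1}{54} + L \left(- \frac{1}{25}\right) = \frac{L}{54} - \frac{L}{25} = - \frac{29 L}{1350}$)
$J{\left(x \right)} = \frac{1}{3 \left(87 + 2 x\right)}$ ($J{\left(x \right)} = \frac{1}{3 \left(\left(x - -87\right) + x\right)} = \frac{1}{3 \left(\left(x + 87\right) + x\right)} = \frac{1}{3 \left(\left(87 + x\right) + x\right)} = \frac{1}{3 \left(87 + 2 x\right)}$)
$\left(17914 + J{\left(I{\left(g{\left(-3,0 \right)} \right)} \right)}\right) + F{\left(-40 \right)} = \left(17914 + \frac{1}{3 \left(87 + 2 \left(-3\right)\right)}\right) - - \frac{116}{135} = \left(17914 + \frac{1}{3 \left(87 - 6\right)}\right) + \frac{116}{135} = \left(17914 + \frac{1}{3 \cdot 81}\right) + \frac{116}{135} = \left(17914 + \frac{1}{3} \cdot \frac{1}{81}\right) + \frac{116}{135} = \left(17914 + \frac{1}{243}\right) + \frac{116}{135} = \frac{4353103}{243} + \frac{116}{135} = \frac{21766559}{1215}$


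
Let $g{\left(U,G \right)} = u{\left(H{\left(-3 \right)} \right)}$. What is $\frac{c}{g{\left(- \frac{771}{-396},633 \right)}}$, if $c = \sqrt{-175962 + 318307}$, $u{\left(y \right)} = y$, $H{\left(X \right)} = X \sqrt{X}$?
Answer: $\frac{7 i \sqrt{8715}}{9} \approx 72.609 i$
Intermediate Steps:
$H{\left(X \right)} = X^{\frac{3}{2}}$
$g{\left(U,G \right)} = - 3 i \sqrt{3}$ ($g{\left(U,G \right)} = \left(-3\right)^{\frac{3}{2}} = - 3 i \sqrt{3}$)
$c = 7 \sqrt{2905}$ ($c = \sqrt{142345} = 7 \sqrt{2905} \approx 377.29$)
$\frac{c}{g{\left(- \frac{771}{-396},633 \right)}} = \frac{7 \sqrt{2905}}{\left(-3\right) i \sqrt{3}} = 7 \sqrt{2905} \frac{i \sqrt{3}}{9} = \frac{7 i \sqrt{8715}}{9}$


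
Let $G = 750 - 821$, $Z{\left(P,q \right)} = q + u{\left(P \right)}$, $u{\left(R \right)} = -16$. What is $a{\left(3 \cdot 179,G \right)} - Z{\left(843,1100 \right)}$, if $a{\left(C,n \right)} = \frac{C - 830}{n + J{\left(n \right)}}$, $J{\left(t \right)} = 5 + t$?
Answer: $- \frac{148215}{137} \approx -1081.9$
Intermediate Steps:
$Z{\left(P,q \right)} = -16 + q$ ($Z{\left(P,q \right)} = q - 16 = -16 + q$)
$G = -71$ ($G = 750 - 821 = -71$)
$a{\left(C,n \right)} = \frac{-830 + C}{5 + 2 n}$ ($a{\left(C,n \right)} = \frac{C - 830}{n + \left(5 + n\right)} = \frac{-830 + C}{5 + 2 n}$)
$a{\left(3 \cdot 179,G \right)} - Z{\left(843,1100 \right)} = \frac{-830 + 3 \cdot 179}{5 + 2 \left(-71\right)} - \left(-16 + 1100\right) = \frac{-830 + 537}{5 - 142} - 1084 = \frac{1}{-137} \left(-293\right) - 1084 = \left(- \frac{1}{137}\right) \left(-293\right) - 1084 = \frac{293}{137} - 1084 = - \frac{148215}{137}$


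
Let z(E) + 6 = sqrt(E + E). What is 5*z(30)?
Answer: -30 + 10*sqrt(15) ≈ 8.7298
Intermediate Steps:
z(E) = -6 + sqrt(2)*sqrt(E) (z(E) = -6 + sqrt(E + E) = -6 + sqrt(2*E) = -6 + sqrt(2)*sqrt(E))
5*z(30) = 5*(-6 + sqrt(2)*sqrt(30)) = 5*(-6 + 2*sqrt(15)) = -30 + 10*sqrt(15)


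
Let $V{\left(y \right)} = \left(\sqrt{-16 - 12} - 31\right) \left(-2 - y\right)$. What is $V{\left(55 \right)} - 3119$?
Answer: $-1352 - 114 i \sqrt{7} \approx -1352.0 - 301.62 i$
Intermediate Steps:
$V{\left(y \right)} = \left(-31 + 2 i \sqrt{7}\right) \left(-2 - y\right)$ ($V{\left(y \right)} = \left(\sqrt{-28} - 31\right) \left(-2 - y\right) = \left(2 i \sqrt{7} - 31\right) \left(-2 - y\right) = \left(-31 + 2 i \sqrt{7}\right) \left(-2 - y\right)$)
$V{\left(55 \right)} - 3119 = \left(62 + 31 \cdot 55 - 4 i \sqrt{7} - 2 i 55 \sqrt{7}\right) - 3119 = \left(62 + 1705 - 4 i \sqrt{7} - 110 i \sqrt{7}\right) - 3119 = \left(1767 - 114 i \sqrt{7}\right) - 3119 = -1352 - 114 i \sqrt{7}$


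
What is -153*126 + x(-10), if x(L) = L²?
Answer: -19178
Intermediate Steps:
-153*126 + x(-10) = -153*126 + (-10)² = -19278 + 100 = -19178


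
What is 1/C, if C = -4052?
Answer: -1/4052 ≈ -0.00024679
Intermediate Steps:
1/C = 1/(-4052) = -1/4052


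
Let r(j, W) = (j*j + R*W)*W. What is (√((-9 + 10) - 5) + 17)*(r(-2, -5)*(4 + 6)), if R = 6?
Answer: 22100 + 2600*I ≈ 22100.0 + 2600.0*I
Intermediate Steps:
r(j, W) = W*(j² + 6*W) (r(j, W) = (j*j + 6*W)*W = (j² + 6*W)*W = W*(j² + 6*W))
(√((-9 + 10) - 5) + 17)*(r(-2, -5)*(4 + 6)) = (√((-9 + 10) - 5) + 17)*((-5*((-2)² + 6*(-5)))*(4 + 6)) = (√(1 - 5) + 17)*(-5*(4 - 30)*10) = (√(-4) + 17)*(-5*(-26)*10) = (2*I + 17)*(130*10) = (17 + 2*I)*1300 = 22100 + 2600*I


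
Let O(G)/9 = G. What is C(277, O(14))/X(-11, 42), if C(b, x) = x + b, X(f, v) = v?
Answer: 403/42 ≈ 9.5952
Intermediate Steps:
O(G) = 9*G
C(b, x) = b + x
C(277, O(14))/X(-11, 42) = (277 + 9*14)/42 = (277 + 126)*(1/42) = 403*(1/42) = 403/42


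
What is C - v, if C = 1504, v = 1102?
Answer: 402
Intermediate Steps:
C - v = 1504 - 1*1102 = 1504 - 1102 = 402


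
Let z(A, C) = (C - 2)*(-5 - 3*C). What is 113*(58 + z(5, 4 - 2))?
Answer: 6554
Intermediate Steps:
z(A, C) = (-5 - 3*C)*(-2 + C) (z(A, C) = (-2 + C)*(-5 - 3*C) = (-5 - 3*C)*(-2 + C))
113*(58 + z(5, 4 - 2)) = 113*(58 + (10 + (4 - 2) - 3*(4 - 2)**2)) = 113*(58 + (10 + 2 - 3*2**2)) = 113*(58 + (10 + 2 - 3*4)) = 113*(58 + (10 + 2 - 12)) = 113*(58 + 0) = 113*58 = 6554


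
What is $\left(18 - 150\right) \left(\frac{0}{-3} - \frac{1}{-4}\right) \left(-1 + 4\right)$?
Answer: $-99$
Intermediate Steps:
$\left(18 - 150\right) \left(\frac{0}{-3} - \frac{1}{-4}\right) \left(-1 + 4\right) = - 132 \left(0 \left(- \frac{1}{3}\right) - - \frac{1}{4}\right) 3 = - 132 \left(0 + \frac{1}{4}\right) 3 = - 132 \cdot \frac{1}{4} \cdot 3 = \left(-132\right) \frac{3}{4} = -99$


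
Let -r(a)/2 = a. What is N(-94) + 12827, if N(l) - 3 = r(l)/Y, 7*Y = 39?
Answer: 501686/39 ≈ 12864.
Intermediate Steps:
Y = 39/7 (Y = (1/7)*39 = 39/7 ≈ 5.5714)
r(a) = -2*a
N(l) = 3 - 14*l/39 (N(l) = 3 + (-2*l)/(39/7) = 3 - 2*l*(7/39) = 3 - 14*l/39)
N(-94) + 12827 = (3 - 14/39*(-94)) + 12827 = (3 + 1316/39) + 12827 = 1433/39 + 12827 = 501686/39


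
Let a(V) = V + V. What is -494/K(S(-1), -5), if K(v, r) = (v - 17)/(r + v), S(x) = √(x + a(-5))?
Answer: -3952/25 + 494*I*√11/25 ≈ -158.08 + 65.536*I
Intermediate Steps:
a(V) = 2*V
S(x) = √(-10 + x) (S(x) = √(x + 2*(-5)) = √(x - 10) = √(-10 + x))
K(v, r) = (-17 + v)/(r + v)
-494/K(S(-1), -5) = -494*(-5 + √(-10 - 1))/(-17 + √(-10 - 1)) = -494*(-5 + √(-11))/(-17 + √(-11)) = -494*(-5 + I*√11)/(-17 + I*√11)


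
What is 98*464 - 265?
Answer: 45207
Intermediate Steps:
98*464 - 265 = 45472 - 265 = 45207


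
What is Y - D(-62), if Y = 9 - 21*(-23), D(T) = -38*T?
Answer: -1864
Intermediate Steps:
Y = 492 (Y = 9 + 483 = 492)
Y - D(-62) = 492 - (-38)*(-62) = 492 - 1*2356 = 492 - 2356 = -1864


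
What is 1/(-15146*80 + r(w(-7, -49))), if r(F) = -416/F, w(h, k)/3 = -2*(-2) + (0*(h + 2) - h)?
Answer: -33/39985856 ≈ -8.2529e-7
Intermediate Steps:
w(h, k) = 12 - 3*h (w(h, k) = 3*(-2*(-2) + (0*(h + 2) - h)) = 3*(4 + (0*(2 + h) - h)) = 3*(4 + (0 - h)) = 3*(4 - h) = 12 - 3*h)
1/(-15146*80 + r(w(-7, -49))) = 1/(-15146*80 - 416/(12 - 3*(-7))) = 1/(-1211680 - 416/(12 + 21)) = 1/(-1211680 - 416/33) = 1/(-39985856/33) = -33/39985856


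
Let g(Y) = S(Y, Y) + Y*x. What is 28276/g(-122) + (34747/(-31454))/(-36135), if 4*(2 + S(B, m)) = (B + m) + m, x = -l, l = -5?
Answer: -21425468397017/533060846010 ≈ -40.193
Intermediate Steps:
x = 5 (x = -1*(-5) = 5)
S(B, m) = -2 + m/2 + B/4 (S(B, m) = -2 + ((B + m) + m)/4 = -2 + (B + 2*m)/4 = -2 + (m/2 + B/4) = -2 + m/2 + B/4)
g(Y) = -2 + 23*Y/4 (g(Y) = (-2 + Y/2 + Y/4) + Y*5 = (-2 + 3*Y/4) + 5*Y = -2 + 23*Y/4)
28276/g(-122) + (34747/(-31454))/(-36135) = 28276/(-2 + (23/4)*(-122)) + (34747/(-31454))/(-36135) = 28276/(-2 - 1403/2) + (34747*(-1/31454))*(-1/36135) = 28276/(-1407/2) - 34747/31454*(-1/36135) = 28276*(-2/1407) + 34747/1136590290 = -56552/1407 + 34747/1136590290 = -21425468397017/533060846010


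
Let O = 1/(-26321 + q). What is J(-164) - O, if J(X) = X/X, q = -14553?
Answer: 40875/40874 ≈ 1.0000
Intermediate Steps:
O = -1/40874 (O = 1/(-26321 - 14553) = 1/(-40874) = -1/40874 ≈ -2.4465e-5)
J(X) = 1
J(-164) - O = 1 - 1*(-1/40874) = 1 + 1/40874 = 40875/40874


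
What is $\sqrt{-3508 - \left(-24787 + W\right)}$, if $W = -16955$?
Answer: $\sqrt{38234} \approx 195.54$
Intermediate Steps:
$\sqrt{-3508 - \left(-24787 + W\right)} = \sqrt{-3508 + \left(24787 - -16955\right)} = \sqrt{-3508 + \left(24787 + 16955\right)} = \sqrt{-3508 + 41742} = \sqrt{38234}$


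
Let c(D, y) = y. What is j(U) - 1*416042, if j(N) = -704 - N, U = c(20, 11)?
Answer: -416757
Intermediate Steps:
U = 11
j(U) - 1*416042 = (-704 - 1*11) - 1*416042 = (-704 - 11) - 416042 = -715 - 416042 = -416757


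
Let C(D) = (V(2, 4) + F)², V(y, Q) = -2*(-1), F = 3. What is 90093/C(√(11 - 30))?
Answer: 90093/25 ≈ 3603.7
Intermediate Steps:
V(y, Q) = 2
C(D) = 25 (C(D) = (2 + 3)² = 5² = 25)
90093/C(√(11 - 30)) = 90093/25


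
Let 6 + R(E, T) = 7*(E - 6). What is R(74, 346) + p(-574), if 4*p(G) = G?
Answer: 653/2 ≈ 326.50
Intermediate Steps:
p(G) = G/4
R(E, T) = -48 + 7*E (R(E, T) = -6 + 7*(E - 6) = -6 + 7*(-6 + E) = -6 + (-42 + 7*E) = -48 + 7*E)
R(74, 346) + p(-574) = (-48 + 7*74) + (¼)*(-574) = (-48 + 518) - 287/2 = 470 - 287/2 = 653/2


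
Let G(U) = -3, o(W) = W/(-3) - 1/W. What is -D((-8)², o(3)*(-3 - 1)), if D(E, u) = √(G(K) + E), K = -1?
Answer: -√61 ≈ -7.8102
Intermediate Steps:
o(W) = -1/W - W/3 (o(W) = W*(-⅓) - 1/W = -W/3 - 1/W = -1/W - W/3)
D(E, u) = √(-3 + E)
-D((-8)², o(3)*(-3 - 1)) = -√(-3 + (-8)²) = -√(-3 + 64) = -√61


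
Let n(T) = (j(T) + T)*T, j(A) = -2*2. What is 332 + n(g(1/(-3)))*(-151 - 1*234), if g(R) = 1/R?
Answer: -7753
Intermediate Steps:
j(A) = -4
n(T) = T*(-4 + T) (n(T) = (-4 + T)*T = T*(-4 + T))
332 + n(g(1/(-3)))*(-151 - 1*234) = 332 + ((-4 + 1/(1/(-3)))/(1/(-3)))*(-151 - 1*234) = 332 + ((-4 + 1/(-1/3))/(-1/3))*(-151 - 234) = 332 - 3*(-4 - 3)*(-385) = 332 - 3*(-7)*(-385) = 332 + 21*(-385) = 332 - 8085 = -7753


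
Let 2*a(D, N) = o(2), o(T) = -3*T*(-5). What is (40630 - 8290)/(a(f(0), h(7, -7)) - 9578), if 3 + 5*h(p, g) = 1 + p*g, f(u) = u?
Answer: -32340/9563 ≈ -3.3818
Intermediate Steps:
o(T) = 15*T
h(p, g) = -⅖ + g*p/5 (h(p, g) = -⅗ + (1 + p*g)/5 = -⅗ + (1 + g*p)/5 = -⅗ + (⅕ + g*p/5) = -⅖ + g*p/5)
a(D, N) = 15 (a(D, N) = (15*2)/2 = (½)*30 = 15)
(40630 - 8290)/(a(f(0), h(7, -7)) - 9578) = (40630 - 8290)/(15 - 9578) = 32340/(-9563) = 32340*(-1/9563) = -32340/9563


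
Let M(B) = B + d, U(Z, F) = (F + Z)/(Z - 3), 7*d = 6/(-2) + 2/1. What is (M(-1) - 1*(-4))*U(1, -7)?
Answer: 60/7 ≈ 8.5714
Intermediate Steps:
d = -⅐ (d = (6/(-2) + 2/1)/7 = (6*(-½) + 2*1)/7 = (-3 + 2)/7 = (⅐)*(-1) = -⅐ ≈ -0.14286)
U(Z, F) = (F + Z)/(-3 + Z)
M(B) = -⅐ + B (M(B) = B - ⅐ = -⅐ + B)
(M(-1) - 1*(-4))*U(1, -7) = ((-⅐ - 1) - 1*(-4))*((-7 + 1)/(-3 + 1)) = (-8/7 + 4)*(-6/(-2)) = 20*(-½*(-6))/7 = (20/7)*3 = 60/7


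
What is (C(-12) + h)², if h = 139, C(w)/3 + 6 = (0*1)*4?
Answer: 14641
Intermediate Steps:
C(w) = -18 (C(w) = -18 + 3*((0*1)*4) = -18 + 3*(0*4) = -18 + 3*0 = -18 + 0 = -18)
(C(-12) + h)² = (-18 + 139)² = 121² = 14641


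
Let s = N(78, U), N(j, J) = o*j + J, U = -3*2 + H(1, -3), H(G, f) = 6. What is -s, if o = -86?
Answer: 6708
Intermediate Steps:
U = 0 (U = -3*2 + 6 = -6 + 6 = 0)
N(j, J) = J - 86*j (N(j, J) = -86*j + J = J - 86*j)
s = -6708 (s = 0 - 86*78 = 0 - 6708 = -6708)
-s = -1*(-6708) = 6708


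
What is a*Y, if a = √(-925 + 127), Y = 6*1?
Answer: 6*I*√798 ≈ 169.49*I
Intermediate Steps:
Y = 6
a = I*√798 (a = √(-798) = I*√798 ≈ 28.249*I)
a*Y = (I*√798)*6 = 6*I*√798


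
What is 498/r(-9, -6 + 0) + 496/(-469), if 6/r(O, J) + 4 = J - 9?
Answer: -740109/469 ≈ -1578.1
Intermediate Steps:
r(O, J) = 6/(-13 + J) (r(O, J) = 6/(-4 + (J - 9)) = 6/(-4 + (-9 + J)) = 6/(-13 + J))
498/r(-9, -6 + 0) + 496/(-469) = 498/((6/(-13 + (-6 + 0)))) + 496/(-469) = 498/((6/(-13 - 6))) + 496*(-1/469) = 498/((6/(-19))) - 496/469 = 498/((6*(-1/19))) - 496/469 = 498/(-6/19) - 496/469 = 498*(-19/6) - 496/469 = -1577 - 496/469 = -740109/469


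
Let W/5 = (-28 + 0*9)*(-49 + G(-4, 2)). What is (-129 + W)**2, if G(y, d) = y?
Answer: 53158681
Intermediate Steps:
W = 7420 (W = 5*((-28 + 0*9)*(-49 - 4)) = 5*((-28 + 0)*(-53)) = 5*(-28*(-53)) = 5*1484 = 7420)
(-129 + W)**2 = (-129 + 7420)**2 = 7291**2 = 53158681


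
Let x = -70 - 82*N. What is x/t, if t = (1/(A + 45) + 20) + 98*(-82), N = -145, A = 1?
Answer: -108744/73747 ≈ -1.4746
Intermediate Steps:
x = 11820 (x = -70 - 82*(-145) = -70 + 11890 = 11820)
t = -368735/46 (t = (1/(1 + 45) + 20) + 98*(-82) = (1/46 + 20) - 8036 = 921/46 - 8036 = -368735/46 ≈ -8016.0)
x/t = 11820/(-368735/46) = 11820*(-46/368735) = -108744/73747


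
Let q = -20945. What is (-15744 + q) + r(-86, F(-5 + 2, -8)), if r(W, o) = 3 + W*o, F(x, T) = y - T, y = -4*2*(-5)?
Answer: -40814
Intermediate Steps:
y = 40 (y = -8*(-5) = 40)
F(x, T) = 40 - T
(-15744 + q) + r(-86, F(-5 + 2, -8)) = (-15744 - 20945) + (3 - 86*(40 - 1*(-8))) = -36689 + (3 - 86*(40 + 8)) = -36689 + (3 - 86*48) = -36689 + (3 - 4128) = -36689 - 4125 = -40814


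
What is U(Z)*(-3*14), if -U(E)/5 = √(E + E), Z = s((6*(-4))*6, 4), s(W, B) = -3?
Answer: 210*I*√6 ≈ 514.39*I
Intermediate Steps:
Z = -3
U(E) = -5*√2*√E (U(E) = -5*√(E + E) = -5*√2*√E)
U(Z)*(-3*14) = (-5*√2*√(-3))*(-3*14) = -5*√2*I*√3*(-42) = -5*I*√6*(-42) = 210*I*√6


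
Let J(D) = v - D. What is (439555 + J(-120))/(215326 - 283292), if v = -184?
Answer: -439491/67966 ≈ -6.4663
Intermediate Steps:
J(D) = -184 - D
(439555 + J(-120))/(215326 - 283292) = (439555 + (-184 - 1*(-120)))/(215326 - 283292) = (439555 + (-184 + 120))/(-67966) = (439555 - 64)*(-1/67966) = 439491*(-1/67966) = -439491/67966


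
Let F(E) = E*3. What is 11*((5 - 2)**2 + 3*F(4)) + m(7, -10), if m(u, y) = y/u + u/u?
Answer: 3462/7 ≈ 494.57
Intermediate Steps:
F(E) = 3*E
m(u, y) = 1 + y/u (m(u, y) = y/u + 1 = 1 + y/u)
11*((5 - 2)**2 + 3*F(4)) + m(7, -10) = 11*((5 - 2)**2 + 3*(3*4)) + (7 - 10)/7 = 11*(3**2 + 3*12) + (1/7)*(-3) = 11*(9 + 36) - 3/7 = 11*45 - 3/7 = 495 - 3/7 = 3462/7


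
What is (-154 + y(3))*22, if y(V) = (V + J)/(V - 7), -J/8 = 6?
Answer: -6281/2 ≈ -3140.5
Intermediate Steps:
J = -48 (J = -8*6 = -48)
y(V) = (-48 + V)/(-7 + V) (y(V) = (V - 48)/(V - 7) = (-48 + V)/(-7 + V))
(-154 + y(3))*22 = (-154 + (-48 + 3)/(-7 + 3))*22 = (-154 - 45/(-4))*22 = (-154 - ¼*(-45))*22 = (-154 + 45/4)*22 = -571/4*22 = -6281/2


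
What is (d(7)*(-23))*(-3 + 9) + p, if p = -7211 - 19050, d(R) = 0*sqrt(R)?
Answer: -26261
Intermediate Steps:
d(R) = 0
p = -26261
(d(7)*(-23))*(-3 + 9) + p = (0*(-23))*(-3 + 9) - 26261 = 0*6 - 26261 = 0 - 26261 = -26261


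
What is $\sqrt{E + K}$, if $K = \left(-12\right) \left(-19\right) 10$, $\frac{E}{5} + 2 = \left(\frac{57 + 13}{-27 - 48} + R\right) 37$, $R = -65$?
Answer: $\frac{i \sqrt{89349}}{3} \approx 99.638 i$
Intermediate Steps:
$E = - \frac{36623}{3}$ ($E = -10 + 5 \left(\frac{57 + 13}{-27 - 48} - 65\right) 37 = -10 + 5 \left(\frac{70}{-75} - 65\right) 37 = -10 + 5 \left(70 \left(- \frac{1}{75}\right) - 65\right) 37 = -10 + 5 \left(- \frac{14}{15} - 65\right) 37 = -10 + 5 \left(\left(- \frac{989}{15}\right) 37\right) = -10 + 5 \left(- \frac{36593}{15}\right) = -10 - \frac{36593}{3} = - \frac{36623}{3} \approx -12208.0$)
$K = 2280$ ($K = 228 \cdot 10 = 2280$)
$\sqrt{E + K} = \sqrt{- \frac{36623}{3} + 2280} = \sqrt{- \frac{29783}{3}} = \frac{i \sqrt{89349}}{3}$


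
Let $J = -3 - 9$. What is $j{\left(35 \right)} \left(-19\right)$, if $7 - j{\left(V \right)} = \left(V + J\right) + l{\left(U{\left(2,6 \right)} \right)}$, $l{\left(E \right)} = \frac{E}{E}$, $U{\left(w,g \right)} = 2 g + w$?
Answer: $323$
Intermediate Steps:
$U{\left(w,g \right)} = w + 2 g$
$l{\left(E \right)} = 1$
$J = -12$
$j{\left(V \right)} = 18 - V$ ($j{\left(V \right)} = 7 - \left(\left(V - 12\right) + 1\right) = 7 - \left(\left(-12 + V\right) + 1\right) = 7 - \left(-11 + V\right) = 18 - V$)
$j{\left(35 \right)} \left(-19\right) = \left(18 - 35\right) \left(-19\right) = \left(-17\right) \left(-19\right) = 323$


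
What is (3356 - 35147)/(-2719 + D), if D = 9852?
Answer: -31791/7133 ≈ -4.4569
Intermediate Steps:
(3356 - 35147)/(-2719 + D) = (3356 - 35147)/(-2719 + 9852) = -31791/7133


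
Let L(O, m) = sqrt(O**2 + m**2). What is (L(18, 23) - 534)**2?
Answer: (534 - sqrt(853))**2 ≈ 2.5482e+5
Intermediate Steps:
(L(18, 23) - 534)**2 = (sqrt(18**2 + 23**2) - 534)**2 = (sqrt(324 + 529) - 534)**2 = (sqrt(853) - 534)**2 = (-534 + sqrt(853))**2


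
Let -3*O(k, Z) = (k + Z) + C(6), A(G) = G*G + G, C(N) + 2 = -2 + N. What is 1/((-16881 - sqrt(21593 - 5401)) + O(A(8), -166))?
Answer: -151653/2555257873 + 72*sqrt(253)/2555257873 ≈ -5.8901e-5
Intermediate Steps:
C(N) = -4 + N (C(N) = -2 + (-2 + N) = -4 + N)
A(G) = G + G**2 (A(G) = G**2 + G = G + G**2)
O(k, Z) = -2/3 - Z/3 - k/3 (O(k, Z) = -((k + Z) + (-4 + 6))/3 = -((Z + k) + 2)/3 = -(2 + Z + k)/3 = -2/3 - Z/3 - k/3)
1/((-16881 - sqrt(21593 - 5401)) + O(A(8), -166)) = 1/((-16881 - sqrt(21593 - 5401)) + (-2/3 - 1/3*(-166) - 8*(1 + 8)/3)) = 1/((-16881 - sqrt(16192)) + (-2/3 + 166/3 - 8*9/3)) = 1/((-16881 - 8*sqrt(253)) + (-2/3 + 166/3 - 1/3*72)) = 1/((-16881 - 8*sqrt(253)) + (-2/3 + 166/3 - 24)) = 1/((-16881 - 8*sqrt(253)) + 92/3) = 1/(-50551/3 - 8*sqrt(253))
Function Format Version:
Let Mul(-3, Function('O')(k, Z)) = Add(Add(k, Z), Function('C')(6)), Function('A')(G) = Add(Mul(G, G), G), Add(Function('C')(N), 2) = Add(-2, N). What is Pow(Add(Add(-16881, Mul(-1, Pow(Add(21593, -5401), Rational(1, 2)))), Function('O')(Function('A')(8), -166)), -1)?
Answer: Add(Rational(-151653, 2555257873), Mul(Rational(72, 2555257873), Pow(253, Rational(1, 2)))) ≈ -5.8901e-5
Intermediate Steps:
Function('C')(N) = Add(-4, N) (Function('C')(N) = Add(-2, Add(-2, N)) = Add(-4, N))
Function('A')(G) = Add(G, Pow(G, 2)) (Function('A')(G) = Add(Pow(G, 2), G) = Add(G, Pow(G, 2)))
Function('O')(k, Z) = Add(Rational(-2, 3), Mul(Rational(-1, 3), Z), Mul(Rational(-1, 3), k)) (Function('O')(k, Z) = Mul(Rational(-1, 3), Add(Add(k, Z), Add(-4, 6))) = Mul(Rational(-1, 3), Add(Add(Z, k), 2)) = Mul(Rational(-1, 3), Add(2, Z, k)) = Add(Rational(-2, 3), Mul(Rational(-1, 3), Z), Mul(Rational(-1, 3), k)))
Pow(Add(Add(-16881, Mul(-1, Pow(Add(21593, -5401), Rational(1, 2)))), Function('O')(Function('A')(8), -166)), -1) = Pow(Add(Add(-16881, Mul(-1, Pow(Add(21593, -5401), Rational(1, 2)))), Add(Rational(-2, 3), Mul(Rational(-1, 3), -166), Mul(Rational(-1, 3), Mul(8, Add(1, 8))))), -1) = Pow(Add(Add(-16881, Mul(-1, Pow(16192, Rational(1, 2)))), Add(Rational(-2, 3), Rational(166, 3), Mul(Rational(-1, 3), Mul(8, 9)))), -1) = Pow(Add(Add(-16881, Mul(-1, Mul(8, Pow(253, Rational(1, 2))))), Add(Rational(-2, 3), Rational(166, 3), Mul(Rational(-1, 3), 72))), -1) = Pow(Add(Add(-16881, Mul(-8, Pow(253, Rational(1, 2)))), Add(Rational(-2, 3), Rational(166, 3), -24)), -1) = Pow(Add(Add(-16881, Mul(-8, Pow(253, Rational(1, 2)))), Rational(92, 3)), -1) = Pow(Add(Rational(-50551, 3), Mul(-8, Pow(253, Rational(1, 2)))), -1)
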